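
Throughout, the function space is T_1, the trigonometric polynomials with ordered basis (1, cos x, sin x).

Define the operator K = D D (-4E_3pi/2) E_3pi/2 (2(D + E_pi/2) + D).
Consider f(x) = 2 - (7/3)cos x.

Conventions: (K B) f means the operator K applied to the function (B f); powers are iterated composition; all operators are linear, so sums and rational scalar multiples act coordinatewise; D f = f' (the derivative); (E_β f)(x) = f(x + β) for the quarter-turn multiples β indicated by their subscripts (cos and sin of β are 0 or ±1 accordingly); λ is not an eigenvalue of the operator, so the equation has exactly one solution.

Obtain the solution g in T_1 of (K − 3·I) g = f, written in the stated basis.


write g with unknown coordinates in the stated basis and equate coefficients in (K − 3·I) g = f
solving from the highest basis element down gives g = -2/3 + (7/409)cos x + (140/1227)sin x
check: K g = -(2800/1227)cos x + (140/409)sin x
so K g − 3·g = 2 - (7/3)cos x = f ✓

the result is g(x) = -2/3 + (7/409)cos x + (140/1227)sin x


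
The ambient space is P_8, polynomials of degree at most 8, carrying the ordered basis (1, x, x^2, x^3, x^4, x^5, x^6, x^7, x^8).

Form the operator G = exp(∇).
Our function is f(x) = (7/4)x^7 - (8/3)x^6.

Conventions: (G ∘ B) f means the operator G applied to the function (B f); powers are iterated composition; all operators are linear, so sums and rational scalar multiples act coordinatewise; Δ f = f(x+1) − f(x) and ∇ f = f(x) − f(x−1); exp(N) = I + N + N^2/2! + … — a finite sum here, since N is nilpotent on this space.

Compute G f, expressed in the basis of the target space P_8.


order-1 term: (49/4)x^6 - (211/4)x^5 + (405/4)x^4 - (1375/12)x^3 + (307/4)x^2 - (113/4)x + 53/12
order-2 term: (147/4)x^5 - (895/4)x^4 + (2355/4)x^3 - (3325/4)x^2 + (2479/4)x - 2315/12
order-3 term: (245/4)x^4 - (2525/6)x^3 + (4635/4)x^2 - (3005/2)x + 3067/4
order-4 term: (245/4)x^3 - (815/2)x^2 + (3825/4)x - 4715/6
order-5 term: (147/4)x^2 - (799/4)x + 285
order-6 term: (49/4)x - 473/12
order-7 term: 7/4
the series for exp(∇) f terminates at order 7
exp(∇) f = (7/4)x^7 + (115/12)x^6 - 16x^5 - (245/4)x^4 + (1375/12)x^3 + (67/2)x^2 - (569/4)x + 159/4

the image equals g(x) = (7/4)x^7 + (115/12)x^6 - 16x^5 - (245/4)x^4 + (1375/12)x^3 + (67/2)x^2 - (569/4)x + 159/4


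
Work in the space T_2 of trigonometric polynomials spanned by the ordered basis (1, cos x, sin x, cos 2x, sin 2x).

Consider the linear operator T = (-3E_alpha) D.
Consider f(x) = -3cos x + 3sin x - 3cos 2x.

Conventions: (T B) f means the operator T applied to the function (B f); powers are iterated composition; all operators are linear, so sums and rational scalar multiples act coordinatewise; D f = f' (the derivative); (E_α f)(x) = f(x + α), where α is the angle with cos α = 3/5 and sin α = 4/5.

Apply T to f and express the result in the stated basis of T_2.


D f = 3cos x + 3sin x + 6sin 2x
E_alpha D f = (21/5)cos x - (3/5)sin x + (144/25)cos 2x - (42/25)sin 2x
(-3E_alpha) D f = -(63/5)cos x + (9/5)sin x - (432/25)cos 2x + (126/25)sin 2x

g(x) = -(63/5)cos x + (9/5)sin x - (432/25)cos 2x + (126/25)sin 2x


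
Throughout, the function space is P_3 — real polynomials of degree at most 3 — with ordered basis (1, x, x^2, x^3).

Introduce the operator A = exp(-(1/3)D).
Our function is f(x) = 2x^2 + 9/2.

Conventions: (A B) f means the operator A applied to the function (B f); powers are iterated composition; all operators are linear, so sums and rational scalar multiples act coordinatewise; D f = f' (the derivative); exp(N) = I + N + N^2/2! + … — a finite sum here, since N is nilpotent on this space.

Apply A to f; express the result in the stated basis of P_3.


order-1 term: -(4/3)x
order-2 term: 2/9
the series for exp(-(1/3)D) f terminates at order 2
exp(-(1/3)D) f = 2x^2 - (4/3)x + 85/18

the result is g(x) = 2x^2 - (4/3)x + 85/18


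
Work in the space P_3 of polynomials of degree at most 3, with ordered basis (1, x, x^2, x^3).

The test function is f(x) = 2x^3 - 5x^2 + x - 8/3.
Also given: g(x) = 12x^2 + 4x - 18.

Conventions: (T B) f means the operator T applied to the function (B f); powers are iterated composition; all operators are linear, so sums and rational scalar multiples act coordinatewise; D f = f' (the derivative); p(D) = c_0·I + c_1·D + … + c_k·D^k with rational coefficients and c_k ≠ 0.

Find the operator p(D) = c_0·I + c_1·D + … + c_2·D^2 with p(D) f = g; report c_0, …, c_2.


D^0 f = 2x^3 - 5x^2 + x - 8/3
D^1 f = 6x^2 - 10x + 1
D^2 f = 12x - 10
matching coefficients of g against c_0 f + c_1 Df + … from the top degree down determines the c_i
solution: c_0 = 0, c_1 = 2, c_2 = 2

c_0 = 0, c_1 = 2, c_2 = 2


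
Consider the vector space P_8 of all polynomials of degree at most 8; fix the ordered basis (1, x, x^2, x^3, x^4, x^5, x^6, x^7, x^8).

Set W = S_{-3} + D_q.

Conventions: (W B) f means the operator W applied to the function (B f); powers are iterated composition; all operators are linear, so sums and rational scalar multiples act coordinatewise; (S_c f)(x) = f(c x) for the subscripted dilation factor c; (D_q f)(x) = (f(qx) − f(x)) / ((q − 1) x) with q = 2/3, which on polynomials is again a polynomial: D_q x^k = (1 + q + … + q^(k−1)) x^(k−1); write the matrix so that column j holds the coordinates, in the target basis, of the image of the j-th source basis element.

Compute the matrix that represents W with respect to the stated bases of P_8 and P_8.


the matrix is [[1, 1, 0, 0, 0, 0, 0, 0, 0]; [0, -3, 5/3, 0, 0, 0, 0, 0, 0]; [0, 0, 9, 19/9, 0, 0, 0, 0, 0]; [0, 0, 0, -27, 65/27, 0, 0, 0, 0]; [0, 0, 0, 0, 81, 211/81, 0, 0, 0]; [0, 0, 0, 0, 0, -243, 665/243, 0, 0]; [0, 0, 0, 0, 0, 0, 729, 2059/729, 0]; [0, 0, 0, 0, 0, 0, 0, -2187, 6305/2187]; [0, 0, 0, 0, 0, 0, 0, 0, 6561]] (rows listed top to bottom)

image of 1: 1
image of x: -3x + 1
image of x^2: 9x^2 + (5/3)x
image of x^3: -27x^3 + (19/9)x^2
image of x^4: 81x^4 + (65/27)x^3
image of x^5: -243x^5 + (211/81)x^4
image of x^6: 729x^6 + (665/243)x^5
image of x^7: -2187x^7 + (2059/729)x^6
image of x^8: 6561x^8 + (6305/2187)x^7
each image's coordinates form column j of the matrix


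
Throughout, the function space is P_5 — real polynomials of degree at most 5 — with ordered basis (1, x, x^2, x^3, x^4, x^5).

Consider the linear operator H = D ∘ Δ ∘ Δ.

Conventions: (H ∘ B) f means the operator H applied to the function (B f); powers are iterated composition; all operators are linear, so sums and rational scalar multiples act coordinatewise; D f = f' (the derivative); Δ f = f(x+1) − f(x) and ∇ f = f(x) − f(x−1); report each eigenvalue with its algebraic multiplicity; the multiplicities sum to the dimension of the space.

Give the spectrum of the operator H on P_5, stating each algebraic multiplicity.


λ = 0 (multiplicity 6)

image of 1: 0
image of x: 0
image of x^2: 0
image of x^3: 6
image of x^4: 24x + 24
image of x^5: 60x^2 + 120x + 70
the matrix is upper triangular; its diagonal is (0, 0, 0, 0, 0, 0)
for a triangular matrix the eigenvalues are the diagonal entries, with algebraic multiplicity their repetition count


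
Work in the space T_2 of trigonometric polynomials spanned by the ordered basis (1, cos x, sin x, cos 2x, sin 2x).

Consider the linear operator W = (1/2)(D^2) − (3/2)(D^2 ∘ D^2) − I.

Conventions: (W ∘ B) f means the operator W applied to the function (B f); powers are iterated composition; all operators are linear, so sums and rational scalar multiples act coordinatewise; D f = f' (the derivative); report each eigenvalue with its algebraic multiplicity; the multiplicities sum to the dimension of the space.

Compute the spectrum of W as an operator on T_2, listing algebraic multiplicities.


image of 1: -1
image of cos x: -3cos x
image of sin x: -3sin x
image of cos 2x: -27cos 2x
image of sin 2x: -27sin 2x
the matrix is diagonal; its diagonal is (-1, -3, -3, -27, -27)
for a triangular matrix the eigenvalues are the diagonal entries, with algebraic multiplicity their repetition count

λ = -27 (multiplicity 2), λ = -3 (multiplicity 2), λ = -1 (multiplicity 1)


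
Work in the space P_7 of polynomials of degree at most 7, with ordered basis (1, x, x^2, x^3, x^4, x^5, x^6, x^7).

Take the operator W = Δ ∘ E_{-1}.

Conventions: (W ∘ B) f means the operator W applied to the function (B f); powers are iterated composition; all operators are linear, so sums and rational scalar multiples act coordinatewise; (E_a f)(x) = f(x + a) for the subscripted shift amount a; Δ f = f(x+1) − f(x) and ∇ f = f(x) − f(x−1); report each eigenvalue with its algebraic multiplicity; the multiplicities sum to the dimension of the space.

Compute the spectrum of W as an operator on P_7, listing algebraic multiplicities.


λ = 0 (multiplicity 8)

image of 1: 0
image of x: 1
image of x^2: 2x - 1
image of x^3: 3x^2 - 3x + 1
image of x^4: 4x^3 - 6x^2 + 4x - 1
image of x^5: 5x^4 - 10x^3 + 10x^2 - 5x + 1
image of x^6: 6x^5 - 15x^4 + 20x^3 - 15x^2 + 6x - 1
image of x^7: 7x^6 - 21x^5 + 35x^4 - 35x^3 + 21x^2 - 7x + 1
the matrix is upper triangular; its diagonal is (0, 0, 0, 0, 0, 0, 0, 0)
for a triangular matrix the eigenvalues are the diagonal entries, with algebraic multiplicity their repetition count


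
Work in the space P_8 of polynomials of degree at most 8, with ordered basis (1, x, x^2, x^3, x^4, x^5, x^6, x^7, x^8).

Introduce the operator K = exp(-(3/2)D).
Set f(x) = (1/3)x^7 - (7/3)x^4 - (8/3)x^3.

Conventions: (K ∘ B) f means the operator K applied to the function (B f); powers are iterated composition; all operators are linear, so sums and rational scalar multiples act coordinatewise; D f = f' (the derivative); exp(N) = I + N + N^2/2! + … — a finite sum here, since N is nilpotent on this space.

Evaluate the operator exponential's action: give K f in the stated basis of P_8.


g(x) = (1/3)x^7 - (7/2)x^6 + (63/4)x^5 - (1001/24)x^4 + (3379/48)x^3 - (2325/32)x^2 + (2565/64)x - 1089/128

order-1 term: -(7/2)x^6 + 14x^3 + 12x^2
order-2 term: (63/4)x^5 - (63/2)x^2 - 18x
order-3 term: -(315/8)x^4 + (63/2)x + 9
order-4 term: (945/16)x^3 - 189/16
order-5 term: -(1701/32)x^2
order-6 term: (1701/64)x
order-7 term: -729/128
the series for exp(-(3/2)D) f terminates at order 7
exp(-(3/2)D) f = (1/3)x^7 - (7/2)x^6 + (63/4)x^5 - (1001/24)x^4 + (3379/48)x^3 - (2325/32)x^2 + (2565/64)x - 1089/128


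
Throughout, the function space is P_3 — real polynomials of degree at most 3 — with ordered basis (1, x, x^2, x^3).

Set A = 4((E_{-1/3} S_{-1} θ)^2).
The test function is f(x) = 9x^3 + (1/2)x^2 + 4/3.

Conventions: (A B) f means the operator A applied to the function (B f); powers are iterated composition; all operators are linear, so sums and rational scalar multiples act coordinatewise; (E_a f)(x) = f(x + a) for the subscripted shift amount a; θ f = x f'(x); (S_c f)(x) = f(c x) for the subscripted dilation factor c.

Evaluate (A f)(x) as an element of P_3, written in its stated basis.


g(x) = 324x^3 - 100x^2 - (8/3)x

θ f = 27x^3 + x^2
S_{-1} θ f = -27x^3 + x^2
E_{-1/3} S_{-1} θ f = -27x^3 + 28x^2 - (29/3)x + 10/9
θ (E_{-1/3} S_{-1} θ) f = -81x^3 + 56x^2 - (29/3)x
S_{-1} θ (E_{-1/3} S_{-1} θ) f = 81x^3 + 56x^2 + (29/3)x
E_{-1/3} S_{-1} θ (E_{-1/3} S_{-1} θ) f = 81x^3 - 25x^2 - (2/3)x
(4((E_{-1/3} S_{-1} θ)^2)) f = 324x^3 - 100x^2 - (8/3)x


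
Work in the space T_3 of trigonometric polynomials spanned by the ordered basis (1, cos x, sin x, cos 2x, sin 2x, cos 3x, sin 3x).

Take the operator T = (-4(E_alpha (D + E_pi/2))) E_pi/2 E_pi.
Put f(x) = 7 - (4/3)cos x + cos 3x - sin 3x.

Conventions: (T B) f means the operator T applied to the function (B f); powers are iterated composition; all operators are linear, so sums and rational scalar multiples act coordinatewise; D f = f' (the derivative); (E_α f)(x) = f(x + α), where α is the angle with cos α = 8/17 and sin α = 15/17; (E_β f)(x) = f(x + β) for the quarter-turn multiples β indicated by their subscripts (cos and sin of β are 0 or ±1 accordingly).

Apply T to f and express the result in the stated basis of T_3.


the result is g(x) = -28 + (256/51)cos x - (160/17)sin x - (35144/4913)cos 3x + (43064/4913)sin 3x

E_pi f = 7 + (4/3)cos x - cos 3x + sin 3x
E_pi/2 E_pi f = 7 - (4/3)sin x - cos 3x - sin 3x
D E_pi/2 E_pi f = -(4/3)cos x - 3cos 3x + 3sin 3x
E_pi/2 E_pi/2 E_pi f = 7 - (4/3)cos x + cos 3x - sin 3x
(D + E_pi/2) E_pi/2 E_pi f = 7 - (8/3)cos x - 2cos 3x + 2sin 3x
E_alpha (D + E_pi/2) E_pi/2 E_pi f = 7 - (64/51)cos x + (40/17)sin x + (8786/4913)cos 3x - (10766/4913)sin 3x
(-4(E_alpha (D + E_pi/2))) E_pi/2 E_pi f = -28 + (256/51)cos x - (160/17)sin x - (35144/4913)cos 3x + (43064/4913)sin 3x


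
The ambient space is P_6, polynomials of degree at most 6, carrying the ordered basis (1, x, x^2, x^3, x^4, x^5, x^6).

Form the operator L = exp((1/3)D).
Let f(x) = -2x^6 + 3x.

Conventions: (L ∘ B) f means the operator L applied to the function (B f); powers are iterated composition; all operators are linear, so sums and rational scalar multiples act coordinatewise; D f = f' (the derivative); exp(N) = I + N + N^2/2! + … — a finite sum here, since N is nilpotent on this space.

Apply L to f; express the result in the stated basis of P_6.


order-1 term: -4x^5 + 1
order-2 term: -(10/3)x^4
order-3 term: -(40/27)x^3
order-4 term: -(10/27)x^2
order-5 term: -(4/81)x
order-6 term: -2/729
the series for exp((1/3)D) f terminates at order 6
exp((1/3)D) f = -2x^6 - 4x^5 - (10/3)x^4 - (40/27)x^3 - (10/27)x^2 + (239/81)x + 727/729

g(x) = -2x^6 - 4x^5 - (10/3)x^4 - (40/27)x^3 - (10/27)x^2 + (239/81)x + 727/729


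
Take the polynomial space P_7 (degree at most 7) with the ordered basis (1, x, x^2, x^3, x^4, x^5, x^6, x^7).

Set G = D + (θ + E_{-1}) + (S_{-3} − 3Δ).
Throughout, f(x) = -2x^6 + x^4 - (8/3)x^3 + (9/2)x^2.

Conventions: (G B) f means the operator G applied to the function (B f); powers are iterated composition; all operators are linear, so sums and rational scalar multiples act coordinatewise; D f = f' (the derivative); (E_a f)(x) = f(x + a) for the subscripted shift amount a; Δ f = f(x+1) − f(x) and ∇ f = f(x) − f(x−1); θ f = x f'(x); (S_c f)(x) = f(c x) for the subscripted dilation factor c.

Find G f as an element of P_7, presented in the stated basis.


the image equals g(x) = -1472x^6 + 36x^5 + 146x^4 + (628/3)x^3 + 126x^2 + 21x + 11/3

D f = -12x^5 + 4x^3 - 8x^2 + 9x
θ f = -12x^6 + 4x^4 - 8x^3 + 9x^2
E_{-1} f = -2x^6 + 12x^5 - 29x^4 + (100/3)x^3 - (23/2)x^2 - 9x + 37/6
(θ + E_{-1}) f = -14x^6 + 12x^5 - 25x^4 + (76/3)x^3 - (5/2)x^2 - 9x + 37/6
S_{-3} f = -1458x^6 + 81x^4 + 72x^3 + (81/2)x^2
Δ f = -12x^5 - 30x^4 - 36x^3 - 32x^2 - 7x + 5/6
(-3Δ) f = 36x^5 + 90x^4 + 108x^3 + 96x^2 + 21x - 5/2
(S_{-3} − 3Δ) f = -1458x^6 + 36x^5 + 171x^4 + 180x^3 + (273/2)x^2 + 21x - 5/2
(D + (θ + E_{-1}) + (S_{-3} − 3Δ)) f = -1472x^6 + 36x^5 + 146x^4 + (628/3)x^3 + 126x^2 + 21x + 11/3


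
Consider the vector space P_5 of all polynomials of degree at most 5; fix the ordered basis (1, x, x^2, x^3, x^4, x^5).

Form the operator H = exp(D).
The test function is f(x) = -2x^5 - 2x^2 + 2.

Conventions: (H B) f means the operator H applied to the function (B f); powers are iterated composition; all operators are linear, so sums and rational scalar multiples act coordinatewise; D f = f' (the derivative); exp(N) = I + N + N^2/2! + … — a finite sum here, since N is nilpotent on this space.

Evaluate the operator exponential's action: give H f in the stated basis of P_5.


order-1 term: -10x^4 - 4x
order-2 term: -20x^3 - 2
order-3 term: -20x^2
order-4 term: -10x
order-5 term: -2
the series for exp(D) f terminates at order 5
exp(D) f = -2x^5 - 10x^4 - 20x^3 - 22x^2 - 14x - 2

the result is g(x) = -2x^5 - 10x^4 - 20x^3 - 22x^2 - 14x - 2


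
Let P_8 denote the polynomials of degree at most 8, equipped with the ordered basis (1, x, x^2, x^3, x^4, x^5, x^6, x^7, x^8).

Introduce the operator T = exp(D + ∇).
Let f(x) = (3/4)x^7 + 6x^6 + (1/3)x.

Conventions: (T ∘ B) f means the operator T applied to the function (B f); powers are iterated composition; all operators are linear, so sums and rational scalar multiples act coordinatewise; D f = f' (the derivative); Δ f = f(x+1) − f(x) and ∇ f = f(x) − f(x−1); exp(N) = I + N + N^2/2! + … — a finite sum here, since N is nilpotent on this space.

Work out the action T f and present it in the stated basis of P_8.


order-1 term: (21/2)x^6 + (225/4)x^5 - (255/4)x^4 + (375/4)x^3 - (297/4)x^2 + (123/4)x - 55/12
order-2 term: 63x^5 + (405/2)x^4 - (1725/4)x^3 + 675x^2 - (2103/4)x + 339/2
order-3 term: 210x^4 + 330x^3 - (2115/2)x^2 + (5985/4)x - 3063/4
order-4 term: 420x^3 + 180x^2 - 1095x + 2085/2
order-5 term: 504x^2 - 108x - 390
order-6 term: 336x - 120
order-7 term: 96
the series for exp(D + ∇) f terminates at order 7
exp(D + ∇) f = (3/4)x^7 + (33/2)x^6 + (477/4)x^5 + (1395/4)x^4 + (825/2)x^3 + (909/4)x^2 + (1615/12)x + 83/3

the result is g(x) = (3/4)x^7 + (33/2)x^6 + (477/4)x^5 + (1395/4)x^4 + (825/2)x^3 + (909/4)x^2 + (1615/12)x + 83/3


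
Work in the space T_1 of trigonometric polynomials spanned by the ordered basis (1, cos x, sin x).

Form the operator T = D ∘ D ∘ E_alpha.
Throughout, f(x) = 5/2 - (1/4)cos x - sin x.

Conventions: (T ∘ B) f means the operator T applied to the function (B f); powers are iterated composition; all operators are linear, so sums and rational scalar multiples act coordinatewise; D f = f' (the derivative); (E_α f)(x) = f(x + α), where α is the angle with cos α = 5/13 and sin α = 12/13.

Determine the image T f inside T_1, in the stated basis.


E_alpha f = 5/2 - (53/52)cos x - (2/13)sin x
D E_alpha f = -(2/13)cos x + (53/52)sin x
D (D ∘ E_alpha) f = (53/52)cos x + (2/13)sin x

the result is g(x) = (53/52)cos x + (2/13)sin x


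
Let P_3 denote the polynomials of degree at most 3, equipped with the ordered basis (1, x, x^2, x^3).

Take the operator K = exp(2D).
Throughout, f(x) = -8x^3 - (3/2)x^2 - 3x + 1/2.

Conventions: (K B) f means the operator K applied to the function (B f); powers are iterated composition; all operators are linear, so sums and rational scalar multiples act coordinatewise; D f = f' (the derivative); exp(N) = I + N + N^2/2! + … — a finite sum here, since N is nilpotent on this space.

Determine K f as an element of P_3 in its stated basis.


order-1 term: -48x^2 - 6x - 6
order-2 term: -96x - 6
order-3 term: -64
the series for exp(2D) f terminates at order 3
exp(2D) f = -8x^3 - (99/2)x^2 - 105x - 151/2

g(x) = -8x^3 - (99/2)x^2 - 105x - 151/2


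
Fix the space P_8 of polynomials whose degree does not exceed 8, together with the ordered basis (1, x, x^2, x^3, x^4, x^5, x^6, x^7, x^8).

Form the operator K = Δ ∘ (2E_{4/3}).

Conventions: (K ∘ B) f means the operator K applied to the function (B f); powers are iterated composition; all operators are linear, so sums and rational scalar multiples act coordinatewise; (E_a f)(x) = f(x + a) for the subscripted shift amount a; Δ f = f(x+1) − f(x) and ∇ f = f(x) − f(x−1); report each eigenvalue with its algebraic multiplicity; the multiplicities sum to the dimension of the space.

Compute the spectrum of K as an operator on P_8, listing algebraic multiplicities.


image of 1: 0
image of x: 2
image of x^2: 4x + 22/3
image of x^3: 6x^2 + 22x + 62/3
image of x^4: 8x^3 + 44x^2 + (248/3)x + 1430/27
image of x^5: 10x^4 + (220/3)x^3 + (620/3)x^2 + (7150/27)x + 10522/81
image of x^6: 12x^5 + 110x^4 + (1240/3)x^3 + (7150/9)x^2 + (21044/27)x + 25234/81
image of x^7: 14x^6 + 154x^5 + (2170/3)x^4 + (50050/27)x^3 + (73654/27)x^2 + (176638/81)x + 538106/729
image of x^8: 16x^7 + (616/3)x^6 + (3472/3)x^5 + (100100/27)x^4 + (589232/81)x^3 + (706552/81)x^2 + (4304848/729)x + 3799510/2187
the matrix is upper triangular; its diagonal is (0, 0, 0, 0, 0, 0, 0, 0, 0)
for a triangular matrix the eigenvalues are the diagonal entries, with algebraic multiplicity their repetition count

λ = 0 (multiplicity 9)


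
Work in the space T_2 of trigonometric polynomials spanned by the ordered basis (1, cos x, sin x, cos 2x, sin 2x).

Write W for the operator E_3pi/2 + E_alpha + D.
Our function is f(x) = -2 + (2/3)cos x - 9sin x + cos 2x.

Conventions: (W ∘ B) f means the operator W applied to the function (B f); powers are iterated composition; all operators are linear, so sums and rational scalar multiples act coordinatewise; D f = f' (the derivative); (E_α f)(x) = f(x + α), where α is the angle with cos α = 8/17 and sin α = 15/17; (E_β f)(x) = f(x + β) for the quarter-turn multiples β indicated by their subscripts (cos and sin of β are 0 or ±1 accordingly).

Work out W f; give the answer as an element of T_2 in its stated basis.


E_3pi/2 f = -2 + 9cos x + (2/3)sin x - cos 2x
E_alpha f = -2 - (389/51)cos x - (82/17)sin x - (161/289)cos 2x - (240/289)sin 2x
D f = -9cos x - (2/3)sin x - 2sin 2x
(E_3pi/2 + E_alpha + D) f = -4 - (389/51)cos x - (82/17)sin x - (450/289)cos 2x - (818/289)sin 2x

g(x) = -4 - (389/51)cos x - (82/17)sin x - (450/289)cos 2x - (818/289)sin 2x


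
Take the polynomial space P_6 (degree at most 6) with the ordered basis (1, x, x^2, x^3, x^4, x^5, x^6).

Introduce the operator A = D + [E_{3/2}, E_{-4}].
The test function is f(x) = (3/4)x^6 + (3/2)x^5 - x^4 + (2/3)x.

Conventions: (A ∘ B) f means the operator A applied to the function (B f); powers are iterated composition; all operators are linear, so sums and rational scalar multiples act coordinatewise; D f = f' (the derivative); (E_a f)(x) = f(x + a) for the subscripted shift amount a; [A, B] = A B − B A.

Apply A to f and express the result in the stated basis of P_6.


D f = (9/2)x^5 + (15/2)x^4 - 4x^3 + 2/3
E_{-4} f = (3/4)x^6 - (33/2)x^5 + 149x^4 - 704x^3 + 1824x^2 - (7294/3)x + 3832/3
E_{3/2} E_{-4} f = (3/4)x^6 - (39/4)x^5 + (809/16)x^4 - (1045/8)x^3 + (10725/64)x^2 - (15997/192)x - 3155/768
E_{3/2} f = (3/4)x^6 + (33/4)x^5 + (569/16)x^4 + (627/8)x^3 + (6021/64)x^2 + (11387/192)x + 4063/256
E_{-4} E_{3/2} f = (3/4)x^6 - (39/4)x^5 + (809/16)x^4 - (1045/8)x^3 + (10725/64)x^2 - (15997/192)x - 3155/768
[E_{3/2}, E_{-4}] f = 0
(D + [E_{3/2}, E_{-4}]) f = (9/2)x^5 + (15/2)x^4 - 4x^3 + 2/3

the result is g(x) = (9/2)x^5 + (15/2)x^4 - 4x^3 + 2/3


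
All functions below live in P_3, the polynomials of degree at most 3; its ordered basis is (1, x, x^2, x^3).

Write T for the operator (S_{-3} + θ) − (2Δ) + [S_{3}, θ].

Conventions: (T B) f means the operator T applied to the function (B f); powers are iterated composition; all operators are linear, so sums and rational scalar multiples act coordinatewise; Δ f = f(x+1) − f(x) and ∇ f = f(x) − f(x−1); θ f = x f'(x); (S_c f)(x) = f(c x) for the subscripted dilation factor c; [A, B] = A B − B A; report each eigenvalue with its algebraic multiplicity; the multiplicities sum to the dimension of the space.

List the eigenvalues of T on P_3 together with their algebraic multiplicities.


λ = -24 (multiplicity 1), λ = -2 (multiplicity 1), λ = 1 (multiplicity 1), λ = 11 (multiplicity 1)

image of 1: 1
image of x: -2x - 2
image of x^2: 11x^2 - 4x - 2
image of x^3: -24x^3 - 6x^2 - 6x - 2
the matrix is upper triangular; its diagonal is (1, -2, 11, -24)
for a triangular matrix the eigenvalues are the diagonal entries, with algebraic multiplicity their repetition count


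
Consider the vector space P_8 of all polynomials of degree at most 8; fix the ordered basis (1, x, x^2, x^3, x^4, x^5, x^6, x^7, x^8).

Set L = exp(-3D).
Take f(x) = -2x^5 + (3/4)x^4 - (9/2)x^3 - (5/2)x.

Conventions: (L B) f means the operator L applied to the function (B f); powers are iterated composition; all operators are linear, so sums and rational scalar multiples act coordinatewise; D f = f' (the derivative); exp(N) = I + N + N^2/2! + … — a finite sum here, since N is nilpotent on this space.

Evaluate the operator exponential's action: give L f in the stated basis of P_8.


order-1 term: 30x^4 - 9x^3 + (81/2)x^2 + 15/2
order-2 term: -180x^3 + (81/2)x^2 - (243/2)x
order-3 term: 540x^2 - 81x + 243/2
order-4 term: -810x + 243/4
order-5 term: 486
the series for exp(-3D) f terminates at order 5
exp(-3D) f = -2x^5 + (123/4)x^4 - (387/2)x^3 + 621x^2 - 1015x + 2703/4

the image equals g(x) = -2x^5 + (123/4)x^4 - (387/2)x^3 + 621x^2 - 1015x + 2703/4


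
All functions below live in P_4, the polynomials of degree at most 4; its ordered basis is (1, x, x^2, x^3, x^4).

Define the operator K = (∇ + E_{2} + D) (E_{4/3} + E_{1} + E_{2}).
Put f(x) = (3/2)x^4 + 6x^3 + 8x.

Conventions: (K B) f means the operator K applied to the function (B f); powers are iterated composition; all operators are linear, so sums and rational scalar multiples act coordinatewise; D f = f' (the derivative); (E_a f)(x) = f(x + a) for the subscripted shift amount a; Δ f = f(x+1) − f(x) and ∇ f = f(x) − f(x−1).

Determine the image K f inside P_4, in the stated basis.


E_{4/3} f = (3/2)x^4 + 14x^3 + 40x^2 + (488/9)x + 800/27
E_{1} f = (3/2)x^4 + 12x^3 + 27x^2 + 32x + 31/2
E_{2} f = (3/2)x^4 + 18x^3 + 72x^2 + 128x + 88
(E_{4/3} + E_{1} + E_{2}) f = (9/2)x^4 + 44x^3 + 139x^2 + (1928/9)x + 7189/54
∇ (E_{4/3} + E_{1} + E_{2}) f = 18x^3 + 105x^2 + 164x + 2065/18
E_{2} (E_{4/3} + E_{1} + E_{2}) f = (9/2)x^4 + 80x^3 + 511x^2 + (12980/9)x + 83245/54
D (E_{4/3} + E_{1} + E_{2}) f = 18x^3 + 132x^2 + 278x + 1928/9
(∇ + E_{2} + D) (E_{4/3} + E_{1} + E_{2}) f = (9/2)x^4 + 116x^3 + 748x^2 + (16958/9)x + 50504/27

the result is g(x) = (9/2)x^4 + 116x^3 + 748x^2 + (16958/9)x + 50504/27


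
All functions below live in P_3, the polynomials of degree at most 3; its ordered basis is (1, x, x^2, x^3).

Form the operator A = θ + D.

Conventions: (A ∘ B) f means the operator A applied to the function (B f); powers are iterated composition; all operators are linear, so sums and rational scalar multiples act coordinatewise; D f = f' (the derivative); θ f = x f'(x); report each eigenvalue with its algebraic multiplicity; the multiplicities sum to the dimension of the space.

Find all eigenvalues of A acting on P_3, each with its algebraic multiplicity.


λ = 0 (multiplicity 1), λ = 1 (multiplicity 1), λ = 2 (multiplicity 1), λ = 3 (multiplicity 1)

image of 1: 0
image of x: x + 1
image of x^2: 2x^2 + 2x
image of x^3: 3x^3 + 3x^2
the matrix is upper triangular; its diagonal is (0, 1, 2, 3)
for a triangular matrix the eigenvalues are the diagonal entries, with algebraic multiplicity their repetition count


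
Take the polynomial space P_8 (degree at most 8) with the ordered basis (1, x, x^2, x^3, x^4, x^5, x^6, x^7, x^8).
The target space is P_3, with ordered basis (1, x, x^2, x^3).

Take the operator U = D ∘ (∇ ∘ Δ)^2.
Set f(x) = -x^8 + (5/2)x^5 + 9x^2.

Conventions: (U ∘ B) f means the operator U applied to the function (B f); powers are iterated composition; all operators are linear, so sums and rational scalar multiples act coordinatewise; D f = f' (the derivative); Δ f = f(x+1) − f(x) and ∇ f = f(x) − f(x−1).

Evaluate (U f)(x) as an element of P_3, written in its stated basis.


g(x) = -6720x^3 - 6720x + 300

Δ f = -8x^7 - 28x^6 - 56x^5 - (115/2)x^4 - 31x^3 - 3x^2 + (45/2)x + 21/2
∇ Δ f = -56x^6 - 140x^4 + 50x^3 - 56x^2 + 25x + 16
Δ (∇ ∘ Δ) f = -336x^5 - 840x^4 - 1680x^3 - 1530x^2 - 858x - 177
∇ Δ (∇ ∘ Δ) f = -1680x^4 - 3360x^2 + 300x - 504
D (∇ ∘ Δ)^2 f = -6720x^3 - 6720x + 300


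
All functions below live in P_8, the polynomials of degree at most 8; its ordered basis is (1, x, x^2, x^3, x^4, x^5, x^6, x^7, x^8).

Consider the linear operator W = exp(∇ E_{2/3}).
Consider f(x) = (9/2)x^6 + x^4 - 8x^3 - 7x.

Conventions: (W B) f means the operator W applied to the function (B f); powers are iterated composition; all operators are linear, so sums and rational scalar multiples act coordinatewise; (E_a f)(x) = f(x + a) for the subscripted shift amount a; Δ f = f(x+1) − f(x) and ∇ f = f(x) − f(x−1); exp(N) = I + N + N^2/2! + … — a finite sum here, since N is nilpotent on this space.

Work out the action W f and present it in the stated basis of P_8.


order-1 term: 27x^5 + (45/2)x^4 + 34x^3 - (19/2)x^2 - 3x - 491/54
order-2 term: (135/2)x^4 + 90x^3 + (237/2)x^2 + 35x + 13/2
order-3 term: 90x^3 + 135x^2 + 139x + 39
order-4 term: (135/2)x^2 + 90x + 107/2
order-5 term: 27x + 45/2
order-6 term: 9/2
the series for exp(∇ E_{2/3}) f terminates at order 6
exp(∇ E_{2/3}) f = (9/2)x^6 + 27x^5 + 91x^4 + 206x^3 + (623/2)x^2 + 281x + 6313/54

the result is g(x) = (9/2)x^6 + 27x^5 + 91x^4 + 206x^3 + (623/2)x^2 + 281x + 6313/54


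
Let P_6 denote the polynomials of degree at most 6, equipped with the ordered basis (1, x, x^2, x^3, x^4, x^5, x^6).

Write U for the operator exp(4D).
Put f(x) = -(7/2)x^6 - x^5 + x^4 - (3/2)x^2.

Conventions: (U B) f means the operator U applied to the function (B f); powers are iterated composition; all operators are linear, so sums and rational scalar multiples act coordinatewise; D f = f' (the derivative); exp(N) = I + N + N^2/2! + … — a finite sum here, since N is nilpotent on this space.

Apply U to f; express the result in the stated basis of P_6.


the image equals g(x) = -(7/2)x^6 - 85x^5 - 859x^4 - 4624x^3 - (27971/2)x^2 - 22540x - 15128

order-1 term: -84x^5 - 20x^4 + 16x^3 - 12x
order-2 term: -840x^4 - 160x^3 + 96x^2 - 24
order-3 term: -4480x^3 - 640x^2 + 256x
order-4 term: -13440x^2 - 1280x + 256
order-5 term: -21504x - 1024
order-6 term: -14336
the series for exp(4D) f terminates at order 6
exp(4D) f = -(7/2)x^6 - 85x^5 - 859x^4 - 4624x^3 - (27971/2)x^2 - 22540x - 15128


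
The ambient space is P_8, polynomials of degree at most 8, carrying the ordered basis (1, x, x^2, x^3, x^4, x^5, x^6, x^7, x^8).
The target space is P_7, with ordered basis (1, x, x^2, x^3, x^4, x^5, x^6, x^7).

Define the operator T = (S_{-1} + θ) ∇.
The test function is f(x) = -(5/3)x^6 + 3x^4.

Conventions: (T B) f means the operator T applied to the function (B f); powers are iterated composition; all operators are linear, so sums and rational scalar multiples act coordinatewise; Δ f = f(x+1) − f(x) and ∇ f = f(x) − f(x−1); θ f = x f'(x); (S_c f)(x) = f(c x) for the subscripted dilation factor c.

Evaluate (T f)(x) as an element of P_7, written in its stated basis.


the result is g(x) = -40x^5 + 125x^4 - (128/3)x^3 + 21x^2 - 4/3

∇ f = -10x^5 + 25x^4 - (64/3)x^3 + 7x^2 + 2x - 4/3
S_{-1} ∇ f = 10x^5 + 25x^4 + (64/3)x^3 + 7x^2 - 2x - 4/3
θ ∇ f = -50x^5 + 100x^4 - 64x^3 + 14x^2 + 2x
(S_{-1} + θ) ∇ f = -40x^5 + 125x^4 - (128/3)x^3 + 21x^2 - 4/3


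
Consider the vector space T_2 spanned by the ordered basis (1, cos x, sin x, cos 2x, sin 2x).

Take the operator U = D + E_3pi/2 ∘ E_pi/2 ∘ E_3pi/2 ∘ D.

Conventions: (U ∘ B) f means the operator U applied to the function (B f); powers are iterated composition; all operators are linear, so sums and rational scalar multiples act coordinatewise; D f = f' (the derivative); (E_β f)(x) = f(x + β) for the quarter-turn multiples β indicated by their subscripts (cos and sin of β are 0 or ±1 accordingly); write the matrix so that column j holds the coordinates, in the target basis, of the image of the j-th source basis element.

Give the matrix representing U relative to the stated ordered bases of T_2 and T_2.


image of 1: 0
image of cos x: cos x - sin x
image of sin x: cos x + sin x
image of cos 2x: 0
image of sin 2x: 0
each image's coordinates form column j of the matrix

the matrix is [[0, 0, 0, 0, 0]; [0, 1, 1, 0, 0]; [0, -1, 1, 0, 0]; [0, 0, 0, 0, 0]; [0, 0, 0, 0, 0]] (rows listed top to bottom)


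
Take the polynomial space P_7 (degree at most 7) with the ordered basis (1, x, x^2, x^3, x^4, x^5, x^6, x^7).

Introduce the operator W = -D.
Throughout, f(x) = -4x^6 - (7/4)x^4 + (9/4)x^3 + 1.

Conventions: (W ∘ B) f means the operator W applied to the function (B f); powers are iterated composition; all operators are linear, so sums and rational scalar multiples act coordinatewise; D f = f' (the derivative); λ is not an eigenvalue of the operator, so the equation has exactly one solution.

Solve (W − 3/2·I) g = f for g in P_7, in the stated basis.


write g with unknown coordinates in the stated basis and equate coefficients in (W − 3/2·I) g = f
solving from the highest basis element down gives g = (8/3)x^6 - (32/3)x^5 + (661/18)x^4 - (5369/54)x^3 + (5369/27)x^2 - (21476/81)x + 42790/243
check: W g = -16x^5 + (160/3)x^4 - (1322/9)x^3 + (5369/18)x^2 - (10738/27)x + 21476/81
so W g − 3/2·g = -4x^6 - (7/4)x^4 + (9/4)x^3 + 1 = f ✓

the result is g(x) = (8/3)x^6 - (32/3)x^5 + (661/18)x^4 - (5369/54)x^3 + (5369/27)x^2 - (21476/81)x + 42790/243


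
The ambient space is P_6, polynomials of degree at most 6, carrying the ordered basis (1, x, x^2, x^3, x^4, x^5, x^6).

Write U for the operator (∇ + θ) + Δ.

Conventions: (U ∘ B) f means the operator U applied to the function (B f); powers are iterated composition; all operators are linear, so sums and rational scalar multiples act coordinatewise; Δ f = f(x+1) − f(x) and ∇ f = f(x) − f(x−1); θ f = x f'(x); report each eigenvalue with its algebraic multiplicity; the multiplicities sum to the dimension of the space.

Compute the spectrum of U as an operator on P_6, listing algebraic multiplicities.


λ = 0 (multiplicity 1), λ = 1 (multiplicity 1), λ = 2 (multiplicity 1), λ = 3 (multiplicity 1), λ = 4 (multiplicity 1), λ = 5 (multiplicity 1), λ = 6 (multiplicity 1)

image of 1: 0
image of x: x + 2
image of x^2: 2x^2 + 4x
image of x^3: 3x^3 + 6x^2 + 2
image of x^4: 4x^4 + 8x^3 + 8x
image of x^5: 5x^5 + 10x^4 + 20x^2 + 2
image of x^6: 6x^6 + 12x^5 + 40x^3 + 12x
the matrix is upper triangular; its diagonal is (0, 1, 2, 3, 4, 5, 6)
for a triangular matrix the eigenvalues are the diagonal entries, with algebraic multiplicity their repetition count


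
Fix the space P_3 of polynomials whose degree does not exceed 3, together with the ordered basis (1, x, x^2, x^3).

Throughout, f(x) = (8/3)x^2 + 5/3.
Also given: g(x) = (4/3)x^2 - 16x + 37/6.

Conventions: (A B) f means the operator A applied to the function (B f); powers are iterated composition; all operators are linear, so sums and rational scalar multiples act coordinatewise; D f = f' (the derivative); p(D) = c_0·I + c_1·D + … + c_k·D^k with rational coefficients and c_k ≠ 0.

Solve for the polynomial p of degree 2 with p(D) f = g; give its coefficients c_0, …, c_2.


c_0 = 1/2, c_1 = -3, c_2 = 1

D^0 f = (8/3)x^2 + 5/3
D^1 f = (16/3)x
D^2 f = 16/3
matching coefficients of g against c_0 f + c_1 Df + … from the top degree down determines the c_i
solution: c_0 = 1/2, c_1 = -3, c_2 = 1


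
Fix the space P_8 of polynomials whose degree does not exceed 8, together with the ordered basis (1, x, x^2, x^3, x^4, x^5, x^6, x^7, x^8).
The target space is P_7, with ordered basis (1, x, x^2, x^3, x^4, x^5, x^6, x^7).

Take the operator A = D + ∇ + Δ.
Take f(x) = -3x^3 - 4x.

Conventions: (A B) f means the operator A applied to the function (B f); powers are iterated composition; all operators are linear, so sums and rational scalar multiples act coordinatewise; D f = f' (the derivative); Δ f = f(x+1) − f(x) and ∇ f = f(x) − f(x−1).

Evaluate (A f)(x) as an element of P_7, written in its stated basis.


g(x) = -27x^2 - 18

D f = -9x^2 - 4
∇ f = -9x^2 + 9x - 7
Δ f = -9x^2 - 9x - 7
(D + ∇ + Δ) f = -27x^2 - 18


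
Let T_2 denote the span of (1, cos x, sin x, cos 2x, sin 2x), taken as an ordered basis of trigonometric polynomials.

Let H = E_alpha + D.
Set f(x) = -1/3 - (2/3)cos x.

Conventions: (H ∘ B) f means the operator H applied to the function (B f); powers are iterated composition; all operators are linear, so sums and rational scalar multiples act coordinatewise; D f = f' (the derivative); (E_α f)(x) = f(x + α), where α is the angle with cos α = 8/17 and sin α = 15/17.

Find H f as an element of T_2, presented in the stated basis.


E_alpha f = -1/3 - (16/51)cos x + (10/17)sin x
D f = (2/3)sin x
(E_alpha + D) f = -1/3 - (16/51)cos x + (64/51)sin x

g(x) = -1/3 - (16/51)cos x + (64/51)sin x


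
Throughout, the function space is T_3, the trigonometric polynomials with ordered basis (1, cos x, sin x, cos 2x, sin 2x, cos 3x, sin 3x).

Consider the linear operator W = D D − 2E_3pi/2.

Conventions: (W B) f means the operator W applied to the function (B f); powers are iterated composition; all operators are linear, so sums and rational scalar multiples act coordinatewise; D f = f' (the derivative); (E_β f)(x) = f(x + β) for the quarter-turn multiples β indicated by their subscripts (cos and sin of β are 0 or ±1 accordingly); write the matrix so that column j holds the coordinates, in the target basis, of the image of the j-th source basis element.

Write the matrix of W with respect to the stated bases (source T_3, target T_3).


image of 1: -2
image of cos x: -cos x - 2sin x
image of sin x: 2cos x - sin x
image of cos 2x: -2cos 2x
image of sin 2x: -2sin 2x
image of cos 3x: -9cos 3x + 2sin 3x
image of sin 3x: -2cos 3x - 9sin 3x
each image's coordinates form column j of the matrix

the matrix is [[-2, 0, 0, 0, 0, 0, 0]; [0, -1, 2, 0, 0, 0, 0]; [0, -2, -1, 0, 0, 0, 0]; [0, 0, 0, -2, 0, 0, 0]; [0, 0, 0, 0, -2, 0, 0]; [0, 0, 0, 0, 0, -9, -2]; [0, 0, 0, 0, 0, 2, -9]] (rows listed top to bottom)


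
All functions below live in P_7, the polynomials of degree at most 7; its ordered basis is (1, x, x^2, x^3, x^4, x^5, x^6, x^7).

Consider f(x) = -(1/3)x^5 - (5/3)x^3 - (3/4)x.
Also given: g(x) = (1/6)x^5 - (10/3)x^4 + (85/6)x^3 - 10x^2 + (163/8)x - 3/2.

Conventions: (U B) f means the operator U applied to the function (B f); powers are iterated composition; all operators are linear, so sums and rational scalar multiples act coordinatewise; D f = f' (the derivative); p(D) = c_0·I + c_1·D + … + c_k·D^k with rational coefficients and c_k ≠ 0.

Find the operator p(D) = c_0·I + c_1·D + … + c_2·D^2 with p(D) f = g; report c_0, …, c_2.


p(D) = -(1/2)·I + 2·D − 2·D^2, i.e. c_0 = -1/2, c_1 = 2, c_2 = -2

D^0 f = -(1/3)x^5 - (5/3)x^3 - (3/4)x
D^1 f = -(5/3)x^4 - 5x^2 - 3/4
D^2 f = -(20/3)x^3 - 10x
matching coefficients of g against c_0 f + c_1 Df + … from the top degree down determines the c_i
solution: c_0 = -1/2, c_1 = 2, c_2 = -2


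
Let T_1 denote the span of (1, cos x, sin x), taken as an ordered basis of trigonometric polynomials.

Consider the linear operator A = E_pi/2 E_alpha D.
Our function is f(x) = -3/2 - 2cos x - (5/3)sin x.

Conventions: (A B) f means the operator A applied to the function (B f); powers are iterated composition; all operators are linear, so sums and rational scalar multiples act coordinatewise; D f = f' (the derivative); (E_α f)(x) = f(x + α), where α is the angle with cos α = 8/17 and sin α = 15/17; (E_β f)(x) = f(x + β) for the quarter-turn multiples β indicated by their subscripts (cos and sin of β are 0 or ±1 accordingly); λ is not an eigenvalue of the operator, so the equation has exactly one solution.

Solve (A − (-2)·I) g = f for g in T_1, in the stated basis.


write g with unknown coordinates in the stated basis and equate coefficients in (A − (-2)·I) g = f
solving from the highest basis element down gives g = -3/4 - (77/53)cos x - (40/159)sin x
check: A g = (48/53)cos x - (185/159)sin x
so A g − (-2)·g = -3/2 - 2cos x - (5/3)sin x = f ✓

the image equals g(x) = -3/4 - (77/53)cos x - (40/159)sin x


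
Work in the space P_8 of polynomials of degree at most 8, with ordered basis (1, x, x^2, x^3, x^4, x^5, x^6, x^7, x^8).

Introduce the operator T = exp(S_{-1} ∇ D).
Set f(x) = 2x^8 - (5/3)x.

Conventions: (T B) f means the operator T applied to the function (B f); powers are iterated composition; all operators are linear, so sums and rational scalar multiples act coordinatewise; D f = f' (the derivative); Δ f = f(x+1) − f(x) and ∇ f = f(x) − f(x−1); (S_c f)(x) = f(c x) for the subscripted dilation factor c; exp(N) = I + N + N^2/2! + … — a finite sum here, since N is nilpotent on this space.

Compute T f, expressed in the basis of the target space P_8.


the image equals g(x) = 2x^8 + 112x^6 + 336x^5 + 2240x^4 + 560x^3 + 8736x^2 + (20491/3)x + 6848

order-1 term: 112x^6 + 336x^5 + 560x^4 + 560x^3 + 336x^2 + 112x + 16
order-2 term: 1680x^4 + 1680x^2 + 112
order-3 term: 6720x^2 + 6720x + 3360
order-4 term: 3360
the series for exp(S_{-1} ∇ D) f terminates at order 4
exp(S_{-1} ∇ D) f = 2x^8 + 112x^6 + 336x^5 + 2240x^4 + 560x^3 + 8736x^2 + (20491/3)x + 6848
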